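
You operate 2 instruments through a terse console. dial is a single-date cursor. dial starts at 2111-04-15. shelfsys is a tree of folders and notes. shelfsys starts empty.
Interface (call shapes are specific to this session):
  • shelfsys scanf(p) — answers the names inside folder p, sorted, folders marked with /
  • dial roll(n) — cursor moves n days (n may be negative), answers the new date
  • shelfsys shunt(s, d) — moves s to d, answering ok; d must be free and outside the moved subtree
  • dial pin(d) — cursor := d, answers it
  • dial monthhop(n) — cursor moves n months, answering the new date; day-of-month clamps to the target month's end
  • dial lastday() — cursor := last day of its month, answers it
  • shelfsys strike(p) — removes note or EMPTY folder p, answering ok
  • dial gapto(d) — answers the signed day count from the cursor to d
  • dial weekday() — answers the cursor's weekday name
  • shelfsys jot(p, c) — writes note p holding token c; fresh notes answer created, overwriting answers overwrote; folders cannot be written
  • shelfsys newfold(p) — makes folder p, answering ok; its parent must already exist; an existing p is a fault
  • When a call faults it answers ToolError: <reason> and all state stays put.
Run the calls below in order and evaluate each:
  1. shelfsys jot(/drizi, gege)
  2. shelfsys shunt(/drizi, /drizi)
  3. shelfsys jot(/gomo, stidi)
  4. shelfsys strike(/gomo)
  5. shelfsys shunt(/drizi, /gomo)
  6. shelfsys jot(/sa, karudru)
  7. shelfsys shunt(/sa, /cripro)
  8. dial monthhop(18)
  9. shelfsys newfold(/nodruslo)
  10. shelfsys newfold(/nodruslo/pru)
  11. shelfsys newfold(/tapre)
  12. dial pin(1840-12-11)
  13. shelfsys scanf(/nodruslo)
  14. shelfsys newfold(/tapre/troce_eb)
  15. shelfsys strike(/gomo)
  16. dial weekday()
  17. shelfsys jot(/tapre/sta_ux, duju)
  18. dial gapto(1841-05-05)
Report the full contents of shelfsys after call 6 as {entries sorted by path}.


Answer: {gomo=gege, sa=karudru}

Derivation:
;; 1. shelfsys jot(p: /drizi, c: gege) : created
;; 2. shelfsys shunt(s: /drizi, d: /drizi) : ToolError: exists
;; 3. shelfsys jot(p: /gomo, c: stidi) : created
;; 4. shelfsys strike(p: /gomo) : ok
;; 5. shelfsys shunt(s: /drizi, d: /gomo) : ok
;; 6. shelfsys jot(p: /sa, c: karudru) : created
;; 7. shelfsys shunt(s: /sa, d: /cripro) : ok
;; 8. dial monthhop(n: 18) : 2112-10-15
;; 9. shelfsys newfold(p: /nodruslo) : ok
;; 10. shelfsys newfold(p: /nodruslo/pru) : ok
;; 11. shelfsys newfold(p: /tapre) : ok
;; 12. dial pin(d: 1840-12-11) : 1840-12-11
;; 13. shelfsys scanf(p: /nodruslo) : [pru/]
;; 14. shelfsys newfold(p: /tapre/troce_eb) : ok
;; 15. shelfsys strike(p: /gomo) : ok
;; 16. dial weekday() : Friday
;; 17. shelfsys jot(p: /tapre/sta_ux, c: duju) : created
;; 18. dial gapto(d: 1841-05-05) : 145


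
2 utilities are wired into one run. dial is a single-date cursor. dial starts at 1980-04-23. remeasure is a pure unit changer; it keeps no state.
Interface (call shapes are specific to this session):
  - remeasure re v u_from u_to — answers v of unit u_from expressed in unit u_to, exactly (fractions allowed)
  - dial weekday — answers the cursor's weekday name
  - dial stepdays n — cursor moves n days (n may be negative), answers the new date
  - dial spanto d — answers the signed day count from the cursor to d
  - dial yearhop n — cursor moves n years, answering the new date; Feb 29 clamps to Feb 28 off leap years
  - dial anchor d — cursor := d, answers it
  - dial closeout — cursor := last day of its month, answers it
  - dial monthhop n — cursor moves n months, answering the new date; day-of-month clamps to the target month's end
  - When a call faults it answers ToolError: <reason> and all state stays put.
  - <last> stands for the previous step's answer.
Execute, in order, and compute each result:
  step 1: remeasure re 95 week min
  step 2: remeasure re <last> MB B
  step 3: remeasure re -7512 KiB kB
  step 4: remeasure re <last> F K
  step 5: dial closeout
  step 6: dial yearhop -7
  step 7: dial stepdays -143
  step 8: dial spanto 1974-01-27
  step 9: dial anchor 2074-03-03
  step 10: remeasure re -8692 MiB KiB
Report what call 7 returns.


Answer: 1972-12-08

Derivation:
% remeasure re(v=95, u_from=week, u_to=min) -> 957600
% remeasure re(v=<last>, u_from=MB, u_to=B) -> 957600000000
% remeasure re(v=-7512, u_from=KiB, u_to=kB) -> -961536/125
% remeasure re(v=<last>, u_from=F, u_to=K) -> -3616309/900
% dial closeout() -> 1980-04-30
% dial yearhop(n=-7) -> 1973-04-30
% dial stepdays(n=-143) -> 1972-12-08
% dial spanto(d=1974-01-27) -> 415
% dial anchor(d=2074-03-03) -> 2074-03-03
% remeasure re(v=-8692, u_from=MiB, u_to=KiB) -> -8900608


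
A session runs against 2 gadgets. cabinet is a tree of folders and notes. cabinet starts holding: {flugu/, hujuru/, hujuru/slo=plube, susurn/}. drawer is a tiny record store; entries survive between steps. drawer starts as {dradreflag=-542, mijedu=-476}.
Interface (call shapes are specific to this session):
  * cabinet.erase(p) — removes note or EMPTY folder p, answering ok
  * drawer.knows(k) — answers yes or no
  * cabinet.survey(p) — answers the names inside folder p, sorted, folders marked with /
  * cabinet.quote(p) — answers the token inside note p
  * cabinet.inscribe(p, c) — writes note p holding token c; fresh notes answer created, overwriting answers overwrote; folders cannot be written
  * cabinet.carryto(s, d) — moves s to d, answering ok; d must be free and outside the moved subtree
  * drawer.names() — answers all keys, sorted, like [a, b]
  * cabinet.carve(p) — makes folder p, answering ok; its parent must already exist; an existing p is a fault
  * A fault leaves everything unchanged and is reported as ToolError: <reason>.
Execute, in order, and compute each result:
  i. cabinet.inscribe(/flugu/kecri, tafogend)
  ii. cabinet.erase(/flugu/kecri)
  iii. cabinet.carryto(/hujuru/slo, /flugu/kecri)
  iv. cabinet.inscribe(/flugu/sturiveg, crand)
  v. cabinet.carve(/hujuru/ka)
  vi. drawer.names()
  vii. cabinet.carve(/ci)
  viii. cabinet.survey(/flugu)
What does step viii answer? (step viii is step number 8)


I use cabinet.inscribe on p='/flugu/kecri', c='tafogend': created.
Calling cabinet.erase on p='/flugu/kecri', and see ok.
Calling cabinet.carryto on s='/hujuru/slo', d='/flugu/kecri', and get ok.
Then cabinet.inscribe on p='/flugu/sturiveg', c='crand', giving created.
Next I call cabinet.carve on p='/hujuru/ka', — result: ok.
Using drawer.names(), yielding [dradreflag, mijedu].
I use cabinet.carve on p='/ci', and get ok.
Now I run cabinet.survey on p='/flugu', → [kecri, sturiveg].

Answer: [kecri, sturiveg]


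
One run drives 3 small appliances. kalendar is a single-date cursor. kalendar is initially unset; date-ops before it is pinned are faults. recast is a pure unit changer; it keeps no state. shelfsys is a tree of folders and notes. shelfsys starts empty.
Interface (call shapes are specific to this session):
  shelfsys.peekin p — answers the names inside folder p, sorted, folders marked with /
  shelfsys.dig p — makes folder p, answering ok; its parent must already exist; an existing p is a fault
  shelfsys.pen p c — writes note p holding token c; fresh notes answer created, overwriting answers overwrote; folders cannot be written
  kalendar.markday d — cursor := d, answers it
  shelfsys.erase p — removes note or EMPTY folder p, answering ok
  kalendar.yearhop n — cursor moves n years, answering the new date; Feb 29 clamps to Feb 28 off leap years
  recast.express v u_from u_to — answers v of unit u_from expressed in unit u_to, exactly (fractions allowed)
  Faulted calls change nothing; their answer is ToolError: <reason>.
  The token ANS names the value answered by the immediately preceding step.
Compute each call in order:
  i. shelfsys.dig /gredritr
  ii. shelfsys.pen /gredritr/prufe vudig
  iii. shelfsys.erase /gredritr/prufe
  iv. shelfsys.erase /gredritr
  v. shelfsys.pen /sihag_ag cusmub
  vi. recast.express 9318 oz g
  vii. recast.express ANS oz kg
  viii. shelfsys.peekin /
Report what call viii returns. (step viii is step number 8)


Answer: [sihag_ag]

Derivation:
Using shelfsys.dig(p='/gredritr'), giving ok.
I try shelfsys.pen(p='/gredritr/prufe', c='vudig'), → created.
I invoke shelfsys.erase(p='/gredritr/prufe'), which returns ok.
Next I call shelfsys.erase(p='/gredritr'), and see ok.
Using shelfsys.pen(p='/sihag_ag', c='cusmub'), yielding created.
I use recast.express(v='9318', u_from='oz', u_to='g'), — result: 211328685183/800000.
Then recast.express(v='ANS', u_from='oz', u_to='kg'), → 9585707916114085371/1280000000000000.
Then shelfsys.peekin(p='/'), and get [sihag_ag].


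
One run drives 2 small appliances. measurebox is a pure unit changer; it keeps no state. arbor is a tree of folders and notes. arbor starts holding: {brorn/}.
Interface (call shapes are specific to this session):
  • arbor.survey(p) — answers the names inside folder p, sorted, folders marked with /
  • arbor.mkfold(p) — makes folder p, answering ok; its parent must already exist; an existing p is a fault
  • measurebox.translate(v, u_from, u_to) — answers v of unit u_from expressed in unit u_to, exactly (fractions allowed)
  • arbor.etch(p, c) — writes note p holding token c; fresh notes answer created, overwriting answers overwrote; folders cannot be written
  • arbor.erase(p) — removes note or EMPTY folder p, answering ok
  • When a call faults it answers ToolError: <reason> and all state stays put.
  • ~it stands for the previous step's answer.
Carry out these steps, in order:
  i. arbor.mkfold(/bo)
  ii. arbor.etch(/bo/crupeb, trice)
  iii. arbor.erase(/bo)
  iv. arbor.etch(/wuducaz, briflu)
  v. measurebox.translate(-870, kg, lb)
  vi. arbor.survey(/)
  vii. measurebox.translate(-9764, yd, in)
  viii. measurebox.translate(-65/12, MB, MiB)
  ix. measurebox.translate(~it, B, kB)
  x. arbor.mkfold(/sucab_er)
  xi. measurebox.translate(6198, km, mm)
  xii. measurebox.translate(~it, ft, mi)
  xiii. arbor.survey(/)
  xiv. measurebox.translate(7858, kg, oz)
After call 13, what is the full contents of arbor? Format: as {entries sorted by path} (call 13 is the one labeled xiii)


Answer: {bo/, bo/crupeb=trice, brorn/, sucab_er/, wuducaz=briflu}

Derivation:
Using arbor.mkfold on /bo, giving ok.
I use arbor.etch on /bo/crupeb, trice, and observe created.
Invoking arbor.erase on /bo, and observe ToolError: not empty.
I invoke arbor.etch on /wuducaz, briflu, — result: created.
Calling measurebox.translate on -870, kg, lb, → -87000000000/45359237.
I use arbor.survey on /, → [bo/, brorn/, wuducaz].
I invoke measurebox.translate on -9764, yd, in, and get -351504.
I use measurebox.translate on -65/12, MB, MiB, — result: -1015625/196608.
I invoke measurebox.translate on ~it, B, kB, and observe -8125/1572864.
Now I run arbor.mkfold on /sucab_er, and see ok.
I invoke measurebox.translate on 6198, km, mm, giving 6198000000.
Using measurebox.translate on ~it, ft, mi, → 12912500/11.
Next I call arbor.survey on /, → [bo/, brorn/, sucab_er/, wuducaz].
Invoking measurebox.translate on 7858, kg, oz, and see 12572800000000/45359237.


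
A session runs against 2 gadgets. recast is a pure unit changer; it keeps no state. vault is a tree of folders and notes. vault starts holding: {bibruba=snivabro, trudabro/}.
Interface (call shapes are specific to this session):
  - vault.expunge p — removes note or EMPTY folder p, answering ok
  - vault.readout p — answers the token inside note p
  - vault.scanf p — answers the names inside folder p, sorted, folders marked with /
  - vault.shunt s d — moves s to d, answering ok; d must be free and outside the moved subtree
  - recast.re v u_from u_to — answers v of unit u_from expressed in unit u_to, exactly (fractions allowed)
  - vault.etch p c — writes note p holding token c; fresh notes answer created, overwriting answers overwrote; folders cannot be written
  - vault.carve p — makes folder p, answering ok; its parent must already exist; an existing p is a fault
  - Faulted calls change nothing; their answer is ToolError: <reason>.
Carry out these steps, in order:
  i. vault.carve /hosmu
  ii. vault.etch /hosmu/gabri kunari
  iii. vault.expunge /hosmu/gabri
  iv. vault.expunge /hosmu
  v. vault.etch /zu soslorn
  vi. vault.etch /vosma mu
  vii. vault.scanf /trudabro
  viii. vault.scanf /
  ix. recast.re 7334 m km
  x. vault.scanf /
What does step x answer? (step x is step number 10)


Answer: [bibruba, trudabro/, vosma, zu]

Derivation:
-> vault.carve(p: /hosmu)
<- ok
-> vault.etch(p: /hosmu/gabri, c: kunari)
<- created
-> vault.expunge(p: /hosmu/gabri)
<- ok
-> vault.expunge(p: /hosmu)
<- ok
-> vault.etch(p: /zu, c: soslorn)
<- created
-> vault.etch(p: /vosma, c: mu)
<- created
-> vault.scanf(p: /trudabro)
<- []
-> vault.scanf(p: /)
<- [bibruba, trudabro/, vosma, zu]
-> recast.re(v: 7334, u_from: m, u_to: km)
<- 3667/500
-> vault.scanf(p: /)
<- [bibruba, trudabro/, vosma, zu]


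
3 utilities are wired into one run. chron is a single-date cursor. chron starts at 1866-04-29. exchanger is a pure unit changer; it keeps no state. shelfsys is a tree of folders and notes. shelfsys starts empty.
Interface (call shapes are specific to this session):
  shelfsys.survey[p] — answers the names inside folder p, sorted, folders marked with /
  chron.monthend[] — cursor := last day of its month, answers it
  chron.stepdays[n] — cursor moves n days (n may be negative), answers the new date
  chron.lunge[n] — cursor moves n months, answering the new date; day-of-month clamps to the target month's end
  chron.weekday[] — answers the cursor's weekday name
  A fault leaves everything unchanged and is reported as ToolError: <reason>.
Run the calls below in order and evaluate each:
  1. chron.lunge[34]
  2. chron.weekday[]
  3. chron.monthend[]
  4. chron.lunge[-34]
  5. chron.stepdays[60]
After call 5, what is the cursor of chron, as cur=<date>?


Answer: cur=1866-06-27

Derivation:
Act: lunge[n=34]
Obs: 1869-02-28
Act: weekday[]
Obs: Sunday
Act: monthend[]
Obs: 1869-02-28
Act: lunge[n=-34]
Obs: 1866-04-28
Act: stepdays[n=60]
Obs: 1866-06-27


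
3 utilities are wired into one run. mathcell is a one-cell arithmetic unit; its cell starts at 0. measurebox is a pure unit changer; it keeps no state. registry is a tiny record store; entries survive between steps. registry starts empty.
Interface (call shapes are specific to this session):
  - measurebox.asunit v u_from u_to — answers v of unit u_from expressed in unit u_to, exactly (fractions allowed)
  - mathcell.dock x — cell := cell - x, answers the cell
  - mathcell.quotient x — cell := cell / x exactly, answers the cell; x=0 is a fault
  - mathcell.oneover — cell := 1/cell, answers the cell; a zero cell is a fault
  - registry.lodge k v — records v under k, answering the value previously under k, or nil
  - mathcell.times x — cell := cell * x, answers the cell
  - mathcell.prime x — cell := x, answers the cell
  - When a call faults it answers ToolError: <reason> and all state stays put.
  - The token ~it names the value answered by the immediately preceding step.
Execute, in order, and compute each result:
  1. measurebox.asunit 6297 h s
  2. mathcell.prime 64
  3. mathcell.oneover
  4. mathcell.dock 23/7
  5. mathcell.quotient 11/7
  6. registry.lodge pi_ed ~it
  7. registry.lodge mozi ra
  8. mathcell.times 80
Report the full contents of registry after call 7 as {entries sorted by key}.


==> measurebox.asunit(v=6297, u_from=h, u_to=s)
<== 22669200
==> mathcell.prime(x=64)
<== 64
==> mathcell.oneover()
<== 1/64
==> mathcell.dock(x=23/7)
<== -1465/448
==> mathcell.quotient(x=11/7)
<== -1465/704
==> registry.lodge(k=pi_ed, v=~it)
<== nil
==> registry.lodge(k=mozi, v=ra)
<== nil
==> mathcell.times(x=80)
<== -7325/44

Answer: {mozi=ra, pi_ed=-1465/704}


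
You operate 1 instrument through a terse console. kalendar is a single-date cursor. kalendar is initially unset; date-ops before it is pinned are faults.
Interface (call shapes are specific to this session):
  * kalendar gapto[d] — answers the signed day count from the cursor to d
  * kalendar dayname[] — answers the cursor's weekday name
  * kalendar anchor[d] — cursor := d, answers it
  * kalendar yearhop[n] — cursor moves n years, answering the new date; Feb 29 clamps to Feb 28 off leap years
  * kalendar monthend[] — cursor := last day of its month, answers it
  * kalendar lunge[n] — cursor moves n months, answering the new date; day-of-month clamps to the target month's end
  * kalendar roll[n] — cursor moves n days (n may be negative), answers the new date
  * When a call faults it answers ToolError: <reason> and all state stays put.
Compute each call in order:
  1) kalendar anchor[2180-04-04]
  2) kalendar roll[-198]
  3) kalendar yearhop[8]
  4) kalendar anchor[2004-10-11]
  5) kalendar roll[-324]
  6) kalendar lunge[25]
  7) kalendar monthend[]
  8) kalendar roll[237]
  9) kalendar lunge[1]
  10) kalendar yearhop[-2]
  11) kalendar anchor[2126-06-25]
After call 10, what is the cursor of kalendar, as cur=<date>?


Answer: cur=2004-09-25

Derivation:
Step: kalendar anchor[d=2180-04-04]
Result: 2180-04-04
Step: kalendar roll[n=-198]
Result: 2179-09-19
Step: kalendar yearhop[n=8]
Result: 2187-09-19
Step: kalendar anchor[d=2004-10-11]
Result: 2004-10-11
Step: kalendar roll[n=-324]
Result: 2003-11-22
Step: kalendar lunge[n=25]
Result: 2005-12-22
Step: kalendar monthend[]
Result: 2005-12-31
Step: kalendar roll[n=237]
Result: 2006-08-25
Step: kalendar lunge[n=1]
Result: 2006-09-25
Step: kalendar yearhop[n=-2]
Result: 2004-09-25
Step: kalendar anchor[d=2126-06-25]
Result: 2126-06-25


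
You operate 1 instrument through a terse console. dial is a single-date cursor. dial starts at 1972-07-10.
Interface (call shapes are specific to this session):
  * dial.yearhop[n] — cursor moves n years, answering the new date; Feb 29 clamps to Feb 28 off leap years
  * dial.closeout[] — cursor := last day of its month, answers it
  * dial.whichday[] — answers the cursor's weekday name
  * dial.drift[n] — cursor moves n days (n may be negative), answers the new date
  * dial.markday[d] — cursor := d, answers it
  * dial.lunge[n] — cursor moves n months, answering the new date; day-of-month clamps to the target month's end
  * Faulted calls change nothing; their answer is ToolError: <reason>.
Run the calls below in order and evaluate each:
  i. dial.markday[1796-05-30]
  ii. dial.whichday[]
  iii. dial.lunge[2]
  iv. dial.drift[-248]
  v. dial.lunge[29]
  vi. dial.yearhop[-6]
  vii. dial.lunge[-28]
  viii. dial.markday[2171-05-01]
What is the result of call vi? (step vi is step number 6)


Answer: 1792-04-25

Derivation:
-- 1. dial.markday(d=1796-05-30) ~> 1796-05-30
-- 2. dial.whichday() ~> Monday
-- 3. dial.lunge(n=2) ~> 1796-07-30
-- 4. dial.drift(n=-248) ~> 1795-11-25
-- 5. dial.lunge(n=29) ~> 1798-04-25
-- 6. dial.yearhop(n=-6) ~> 1792-04-25
-- 7. dial.lunge(n=-28) ~> 1789-12-25
-- 8. dial.markday(d=2171-05-01) ~> 2171-05-01


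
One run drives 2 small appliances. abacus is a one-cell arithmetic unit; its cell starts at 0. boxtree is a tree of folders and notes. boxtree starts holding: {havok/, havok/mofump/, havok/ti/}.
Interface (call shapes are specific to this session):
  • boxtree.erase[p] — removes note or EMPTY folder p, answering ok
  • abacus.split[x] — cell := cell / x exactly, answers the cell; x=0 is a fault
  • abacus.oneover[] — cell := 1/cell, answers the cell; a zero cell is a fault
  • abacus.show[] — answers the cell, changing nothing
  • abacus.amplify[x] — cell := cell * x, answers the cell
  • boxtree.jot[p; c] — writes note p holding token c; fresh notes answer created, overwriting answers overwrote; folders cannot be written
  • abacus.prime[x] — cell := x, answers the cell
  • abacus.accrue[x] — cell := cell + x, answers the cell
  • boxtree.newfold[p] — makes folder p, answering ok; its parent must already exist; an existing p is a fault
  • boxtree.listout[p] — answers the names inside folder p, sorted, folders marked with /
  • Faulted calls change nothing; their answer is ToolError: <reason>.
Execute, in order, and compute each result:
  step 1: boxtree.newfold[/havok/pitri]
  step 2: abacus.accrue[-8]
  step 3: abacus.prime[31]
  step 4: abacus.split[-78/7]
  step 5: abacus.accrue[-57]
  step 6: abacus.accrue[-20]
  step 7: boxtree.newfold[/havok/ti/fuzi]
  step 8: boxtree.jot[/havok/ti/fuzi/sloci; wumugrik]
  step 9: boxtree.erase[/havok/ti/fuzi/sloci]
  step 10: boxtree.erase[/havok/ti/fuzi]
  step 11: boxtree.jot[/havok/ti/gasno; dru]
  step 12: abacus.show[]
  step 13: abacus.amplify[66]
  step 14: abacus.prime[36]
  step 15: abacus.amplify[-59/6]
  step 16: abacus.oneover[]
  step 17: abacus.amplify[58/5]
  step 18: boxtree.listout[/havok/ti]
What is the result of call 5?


I call boxtree.newfold using /havok/pitri, and get ok.
Next I call abacus.accrue using -8, yielding -8.
I invoke abacus.prime using 31, yielding 31.
Now I run abacus.split using -78/7, and observe -217/78.
Using abacus.accrue using -57, and get -4663/78.
I try abacus.accrue using -20, and observe -6223/78.
Now I run boxtree.newfold using /havok/ti/fuzi, yielding ok.
I use boxtree.jot using /havok/ti/fuzi/sloci, wumugrik, and see created.
I use boxtree.erase using /havok/ti/fuzi/sloci, which returns ok.
Then boxtree.erase using /havok/ti/fuzi, which returns ok.
Calling boxtree.jot using /havok/ti/gasno, dru, which returns created.
Using abacus.show(), — result: -6223/78.
Now I run abacus.amplify using 66, and see -68453/13.
Next I call abacus.prime using 36, which returns 36.
Now I run abacus.amplify using -59/6, giving -354.
Then abacus.oneover(), which returns -1/354.
Calling abacus.amplify using 58/5, giving -29/885.
Using boxtree.listout using /havok/ti, giving [gasno].

Answer: -4663/78


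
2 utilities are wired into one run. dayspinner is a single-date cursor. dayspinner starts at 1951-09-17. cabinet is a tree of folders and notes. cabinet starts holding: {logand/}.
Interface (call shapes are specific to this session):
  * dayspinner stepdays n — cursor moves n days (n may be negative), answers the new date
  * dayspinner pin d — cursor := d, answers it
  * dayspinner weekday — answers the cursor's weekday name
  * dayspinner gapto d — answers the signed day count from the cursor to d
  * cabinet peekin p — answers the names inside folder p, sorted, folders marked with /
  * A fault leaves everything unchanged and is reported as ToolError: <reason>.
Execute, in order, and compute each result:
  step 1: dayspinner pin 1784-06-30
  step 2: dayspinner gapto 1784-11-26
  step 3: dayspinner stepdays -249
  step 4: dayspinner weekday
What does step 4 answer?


Act: dayspinner pin[d→1784-06-30]
Obs: 1784-06-30
Act: dayspinner gapto[d→1784-11-26]
Obs: 149
Act: dayspinner stepdays[n→-249]
Obs: 1783-10-25
Act: dayspinner weekday[]
Obs: Saturday

Answer: Saturday


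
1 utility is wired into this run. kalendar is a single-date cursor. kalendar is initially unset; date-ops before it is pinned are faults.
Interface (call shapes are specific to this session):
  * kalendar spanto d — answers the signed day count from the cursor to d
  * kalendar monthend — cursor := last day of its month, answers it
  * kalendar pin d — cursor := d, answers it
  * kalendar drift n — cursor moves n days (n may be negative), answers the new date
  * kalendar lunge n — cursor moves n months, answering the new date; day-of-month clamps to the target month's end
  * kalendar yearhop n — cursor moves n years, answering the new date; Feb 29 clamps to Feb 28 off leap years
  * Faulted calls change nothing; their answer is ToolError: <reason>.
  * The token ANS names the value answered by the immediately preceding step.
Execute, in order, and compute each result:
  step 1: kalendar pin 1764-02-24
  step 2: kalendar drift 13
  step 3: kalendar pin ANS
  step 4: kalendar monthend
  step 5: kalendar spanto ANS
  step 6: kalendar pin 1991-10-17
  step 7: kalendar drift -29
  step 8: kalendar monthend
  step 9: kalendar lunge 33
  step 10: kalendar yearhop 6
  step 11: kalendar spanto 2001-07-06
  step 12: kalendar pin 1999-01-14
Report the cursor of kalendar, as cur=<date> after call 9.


I try kalendar pin passing d=1764-02-24, which returns 1764-02-24.
Now I run kalendar drift passing n=13, and see 1764-03-08.
Now I run kalendar pin passing d=ANS, and get 1764-03-08.
Calling kalendar monthend, which returns 1764-03-31.
Now I run kalendar spanto passing d=ANS, giving 0.
I try kalendar pin passing d=1991-10-17, → 1991-10-17.
I invoke kalendar drift passing n=-29, → 1991-09-18.
Now I run kalendar monthend, — result: 1991-09-30.
Invoking kalendar lunge passing n=33, and see 1994-06-30.
Next I call kalendar yearhop passing n=6, and see 2000-06-30.
I use kalendar spanto passing d=2001-07-06, → 371.
Next I call kalendar pin passing d=1999-01-14, and see 1999-01-14.

Answer: cur=1994-06-30


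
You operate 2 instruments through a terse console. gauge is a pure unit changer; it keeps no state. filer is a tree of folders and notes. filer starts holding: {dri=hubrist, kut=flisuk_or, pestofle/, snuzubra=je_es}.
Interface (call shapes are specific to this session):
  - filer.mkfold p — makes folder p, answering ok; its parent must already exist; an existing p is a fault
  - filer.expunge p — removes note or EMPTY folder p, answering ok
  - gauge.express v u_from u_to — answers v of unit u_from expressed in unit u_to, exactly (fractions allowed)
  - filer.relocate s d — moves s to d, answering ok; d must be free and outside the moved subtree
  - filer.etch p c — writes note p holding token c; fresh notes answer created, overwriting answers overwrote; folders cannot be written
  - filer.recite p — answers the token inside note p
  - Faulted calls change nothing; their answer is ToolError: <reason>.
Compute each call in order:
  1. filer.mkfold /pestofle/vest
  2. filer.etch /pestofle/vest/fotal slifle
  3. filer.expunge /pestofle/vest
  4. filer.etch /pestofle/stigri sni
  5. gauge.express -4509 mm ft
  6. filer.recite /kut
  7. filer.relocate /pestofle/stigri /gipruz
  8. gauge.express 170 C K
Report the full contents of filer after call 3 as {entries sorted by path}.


# 1. filer.mkfold(p: /pestofle/vest) -> ok
# 2. filer.etch(p: /pestofle/vest/fotal, c: slifle) -> created
# 3. filer.expunge(p: /pestofle/vest) -> ToolError: not empty
# 4. filer.etch(p: /pestofle/stigri, c: sni) -> created
# 5. gauge.express(v: -4509, u_from: mm, u_to: ft) -> -7515/508
# 6. filer.recite(p: /kut) -> flisuk_or
# 7. filer.relocate(s: /pestofle/stigri, d: /gipruz) -> ok
# 8. gauge.express(v: 170, u_from: C, u_to: K) -> 8863/20

Answer: {dri=hubrist, kut=flisuk_or, pestofle/, pestofle/vest/, pestofle/vest/fotal=slifle, snuzubra=je_es}


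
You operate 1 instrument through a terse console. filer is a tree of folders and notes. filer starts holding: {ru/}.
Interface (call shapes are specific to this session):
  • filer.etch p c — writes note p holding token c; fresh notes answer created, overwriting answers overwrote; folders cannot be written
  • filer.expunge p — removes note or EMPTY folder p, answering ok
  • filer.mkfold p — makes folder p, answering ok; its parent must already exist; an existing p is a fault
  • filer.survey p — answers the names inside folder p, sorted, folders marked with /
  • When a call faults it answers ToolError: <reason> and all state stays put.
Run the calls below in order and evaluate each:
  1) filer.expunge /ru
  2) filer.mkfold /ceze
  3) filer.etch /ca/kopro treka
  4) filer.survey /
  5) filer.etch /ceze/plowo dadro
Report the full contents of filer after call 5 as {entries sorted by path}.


[in] filer.expunge p: /ru
  ok
[in] filer.mkfold p: /ceze
  ok
[in] filer.etch p: /ca/kopro c: treka
  ToolError: no parent
[in] filer.survey p: /
  [ceze/]
[in] filer.etch p: /ceze/plowo c: dadro
  created

Answer: {ceze/, ceze/plowo=dadro}


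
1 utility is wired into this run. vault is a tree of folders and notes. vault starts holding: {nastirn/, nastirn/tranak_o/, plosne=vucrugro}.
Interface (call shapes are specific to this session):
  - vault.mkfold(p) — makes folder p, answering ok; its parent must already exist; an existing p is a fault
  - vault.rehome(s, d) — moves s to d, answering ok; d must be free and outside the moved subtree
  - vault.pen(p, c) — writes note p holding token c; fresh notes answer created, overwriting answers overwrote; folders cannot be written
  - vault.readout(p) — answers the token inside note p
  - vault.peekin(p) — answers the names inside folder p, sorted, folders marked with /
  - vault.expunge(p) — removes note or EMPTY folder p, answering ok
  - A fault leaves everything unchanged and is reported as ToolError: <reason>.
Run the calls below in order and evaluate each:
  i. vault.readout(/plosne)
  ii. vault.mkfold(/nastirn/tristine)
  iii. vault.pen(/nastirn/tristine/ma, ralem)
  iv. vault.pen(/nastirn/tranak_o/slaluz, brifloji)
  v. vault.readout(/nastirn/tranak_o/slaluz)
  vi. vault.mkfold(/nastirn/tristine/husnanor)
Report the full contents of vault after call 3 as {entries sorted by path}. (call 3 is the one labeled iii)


>> readout(p=/plosne)
<< vucrugro
>> mkfold(p=/nastirn/tristine)
<< ok
>> pen(p=/nastirn/tristine/ma, c=ralem)
<< created
>> pen(p=/nastirn/tranak_o/slaluz, c=brifloji)
<< created
>> readout(p=/nastirn/tranak_o/slaluz)
<< brifloji
>> mkfold(p=/nastirn/tristine/husnanor)
<< ok

Answer: {nastirn/, nastirn/tranak_o/, nastirn/tristine/, nastirn/tristine/ma=ralem, plosne=vucrugro}


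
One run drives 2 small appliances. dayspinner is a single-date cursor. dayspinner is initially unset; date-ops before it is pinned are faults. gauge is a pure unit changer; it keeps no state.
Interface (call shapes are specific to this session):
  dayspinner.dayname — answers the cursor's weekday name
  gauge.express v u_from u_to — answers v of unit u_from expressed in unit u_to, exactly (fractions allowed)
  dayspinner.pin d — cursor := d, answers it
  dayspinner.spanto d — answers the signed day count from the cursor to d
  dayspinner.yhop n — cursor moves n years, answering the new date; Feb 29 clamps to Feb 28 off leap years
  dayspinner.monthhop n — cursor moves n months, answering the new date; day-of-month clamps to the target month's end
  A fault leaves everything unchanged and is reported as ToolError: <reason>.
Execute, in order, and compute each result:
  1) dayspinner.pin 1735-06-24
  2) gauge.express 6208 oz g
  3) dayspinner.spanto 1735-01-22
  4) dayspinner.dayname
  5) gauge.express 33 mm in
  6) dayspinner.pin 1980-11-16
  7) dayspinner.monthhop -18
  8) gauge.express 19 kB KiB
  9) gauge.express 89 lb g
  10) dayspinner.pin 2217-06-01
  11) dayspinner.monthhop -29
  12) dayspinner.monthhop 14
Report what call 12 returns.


I invoke dayspinner.pin using d→1735-06-24, yielding 1735-06-24.
Invoking gauge.express using v→6208, u_from→oz, u_to→g, and observe 4399845989/25000.
Calling dayspinner.spanto using d→1735-01-22, and see -153.
I run dayspinner.dayname(), and get Friday.
I call gauge.express using v→33, u_from→mm, u_to→in: 165/127.
Calling dayspinner.pin using d→1980-11-16, yielding 1980-11-16.
I use dayspinner.monthhop using n→-18, — result: 1979-05-16.
I invoke gauge.express using v→19, u_from→kB, u_to→KiB, and get 2375/128.
Invoking gauge.express using v→89, u_from→lb, u_to→g: 4036972093/100000.
I call dayspinner.pin using d→2217-06-01, and get 2217-06-01.
Invoking dayspinner.monthhop using n→-29, giving 2215-01-01.
Then dayspinner.monthhop using n→14, giving 2216-03-01.

Answer: 2216-03-01


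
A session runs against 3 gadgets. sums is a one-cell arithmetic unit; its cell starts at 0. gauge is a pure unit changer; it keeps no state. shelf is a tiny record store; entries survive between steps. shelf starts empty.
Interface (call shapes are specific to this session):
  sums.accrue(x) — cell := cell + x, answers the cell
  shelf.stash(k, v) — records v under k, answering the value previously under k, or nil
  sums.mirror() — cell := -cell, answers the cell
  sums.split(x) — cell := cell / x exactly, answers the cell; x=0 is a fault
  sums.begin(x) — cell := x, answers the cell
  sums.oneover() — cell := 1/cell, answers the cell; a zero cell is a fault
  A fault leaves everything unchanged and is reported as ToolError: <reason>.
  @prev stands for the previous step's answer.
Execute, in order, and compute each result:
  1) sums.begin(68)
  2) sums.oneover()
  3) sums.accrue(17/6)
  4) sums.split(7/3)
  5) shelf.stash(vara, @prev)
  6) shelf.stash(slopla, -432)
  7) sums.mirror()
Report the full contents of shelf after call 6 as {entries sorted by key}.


Answer: {slopla=-432, vara=83/68}

Derivation:
# 1. sums.begin(x: 68) == 68
# 2. sums.oneover() == 1/68
# 3. sums.accrue(x: 17/6) == 581/204
# 4. sums.split(x: 7/3) == 83/68
# 5. shelf.stash(k: vara, v: @prev) == nil
# 6. shelf.stash(k: slopla, v: -432) == nil
# 7. sums.mirror() == -83/68


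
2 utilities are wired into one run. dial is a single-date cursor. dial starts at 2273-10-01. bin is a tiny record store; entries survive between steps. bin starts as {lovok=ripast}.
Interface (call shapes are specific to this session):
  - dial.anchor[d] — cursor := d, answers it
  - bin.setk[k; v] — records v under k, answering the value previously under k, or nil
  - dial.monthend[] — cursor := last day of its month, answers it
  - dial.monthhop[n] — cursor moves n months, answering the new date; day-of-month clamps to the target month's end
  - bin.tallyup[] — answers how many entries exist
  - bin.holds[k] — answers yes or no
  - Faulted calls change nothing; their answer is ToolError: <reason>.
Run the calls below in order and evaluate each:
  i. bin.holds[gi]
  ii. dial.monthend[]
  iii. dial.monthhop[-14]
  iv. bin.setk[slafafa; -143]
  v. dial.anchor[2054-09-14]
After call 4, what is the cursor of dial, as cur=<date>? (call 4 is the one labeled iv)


Answer: cur=2272-08-31

Derivation:
[in] bin.holds k='gi'
= no
[in] dial.monthend
= 2273-10-31
[in] dial.monthhop n='-14'
= 2272-08-31
[in] bin.setk k='slafafa' v='-143'
= nil
[in] dial.anchor d='2054-09-14'
= 2054-09-14


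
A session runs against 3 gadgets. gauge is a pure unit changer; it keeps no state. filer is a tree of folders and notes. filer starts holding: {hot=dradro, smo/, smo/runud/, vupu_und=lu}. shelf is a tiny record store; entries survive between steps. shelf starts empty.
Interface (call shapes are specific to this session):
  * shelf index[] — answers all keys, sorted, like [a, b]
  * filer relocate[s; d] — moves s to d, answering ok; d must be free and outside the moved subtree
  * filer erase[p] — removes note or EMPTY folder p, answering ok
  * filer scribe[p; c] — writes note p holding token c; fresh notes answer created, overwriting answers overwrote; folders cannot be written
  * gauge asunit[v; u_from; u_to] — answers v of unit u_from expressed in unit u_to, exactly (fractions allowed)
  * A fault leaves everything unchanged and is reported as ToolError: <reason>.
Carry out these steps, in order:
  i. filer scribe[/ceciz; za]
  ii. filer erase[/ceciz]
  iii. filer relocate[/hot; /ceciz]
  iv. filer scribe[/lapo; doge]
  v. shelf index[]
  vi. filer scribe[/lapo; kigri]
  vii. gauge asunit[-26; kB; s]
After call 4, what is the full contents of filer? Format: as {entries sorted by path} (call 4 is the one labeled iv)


Answer: {ceciz=dradro, lapo=doge, smo/, smo/runud/, vupu_und=lu}

Derivation:
>>> filer scribe /ceciz za
  created
>>> filer erase /ceciz
  ok
>>> filer relocate /hot /ceciz
  ok
>>> filer scribe /lapo doge
  created
>>> shelf index
  []
>>> filer scribe /lapo kigri
  overwrote
>>> gauge asunit -26 kB s
  ToolError: incompatible units


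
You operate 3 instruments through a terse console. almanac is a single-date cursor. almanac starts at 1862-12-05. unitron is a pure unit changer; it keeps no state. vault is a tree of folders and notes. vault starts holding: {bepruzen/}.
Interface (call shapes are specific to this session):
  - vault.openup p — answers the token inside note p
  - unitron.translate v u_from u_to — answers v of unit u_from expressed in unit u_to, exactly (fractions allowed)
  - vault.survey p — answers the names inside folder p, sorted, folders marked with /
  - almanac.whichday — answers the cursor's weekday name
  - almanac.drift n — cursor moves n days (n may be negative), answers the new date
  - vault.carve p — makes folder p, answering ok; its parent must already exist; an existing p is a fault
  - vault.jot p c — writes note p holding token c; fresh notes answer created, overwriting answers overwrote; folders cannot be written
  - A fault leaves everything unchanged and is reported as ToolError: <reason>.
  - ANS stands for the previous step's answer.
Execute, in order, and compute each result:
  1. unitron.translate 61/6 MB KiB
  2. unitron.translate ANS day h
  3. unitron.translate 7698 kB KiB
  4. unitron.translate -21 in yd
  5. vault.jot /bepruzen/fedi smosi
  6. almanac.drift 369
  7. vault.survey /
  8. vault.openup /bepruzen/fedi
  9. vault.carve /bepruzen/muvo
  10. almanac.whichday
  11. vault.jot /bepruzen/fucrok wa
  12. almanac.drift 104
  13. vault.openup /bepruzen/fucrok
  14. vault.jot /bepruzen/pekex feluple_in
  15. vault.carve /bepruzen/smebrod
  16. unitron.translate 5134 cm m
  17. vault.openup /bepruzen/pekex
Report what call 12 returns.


Answer: 1864-03-22

Derivation:
-- 1. translate(61/6, MB, KiB) == 953125/96
-- 2. translate(ANS, day, h) == 953125/4
-- 3. translate(7698, kB, KiB) == 481125/64
-- 4. translate(-21, in, yd) == -7/12
-- 5. jot(/bepruzen/fedi, smosi) == created
-- 6. drift(369) == 1863-12-09
-- 7. survey(/) == [bepruzen/]
-- 8. openup(/bepruzen/fedi) == smosi
-- 9. carve(/bepruzen/muvo) == ok
-- 10. whichday() == Wednesday
-- 11. jot(/bepruzen/fucrok, wa) == created
-- 12. drift(104) == 1864-03-22
-- 13. openup(/bepruzen/fucrok) == wa
-- 14. jot(/bepruzen/pekex, feluple_in) == created
-- 15. carve(/bepruzen/smebrod) == ok
-- 16. translate(5134, cm, m) == 2567/50
-- 17. openup(/bepruzen/pekex) == feluple_in


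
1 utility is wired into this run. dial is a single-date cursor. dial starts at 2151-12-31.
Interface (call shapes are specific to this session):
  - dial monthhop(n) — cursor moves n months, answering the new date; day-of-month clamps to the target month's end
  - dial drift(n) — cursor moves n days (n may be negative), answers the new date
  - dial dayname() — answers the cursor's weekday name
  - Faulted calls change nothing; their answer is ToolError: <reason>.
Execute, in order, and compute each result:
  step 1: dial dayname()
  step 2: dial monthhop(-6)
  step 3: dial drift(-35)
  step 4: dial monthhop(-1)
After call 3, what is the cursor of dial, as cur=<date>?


Answer: cur=2151-05-26

Derivation:
>> dial dayname()
<< Friday
>> dial monthhop(n→-6)
<< 2151-06-30
>> dial drift(n→-35)
<< 2151-05-26
>> dial monthhop(n→-1)
<< 2151-04-26


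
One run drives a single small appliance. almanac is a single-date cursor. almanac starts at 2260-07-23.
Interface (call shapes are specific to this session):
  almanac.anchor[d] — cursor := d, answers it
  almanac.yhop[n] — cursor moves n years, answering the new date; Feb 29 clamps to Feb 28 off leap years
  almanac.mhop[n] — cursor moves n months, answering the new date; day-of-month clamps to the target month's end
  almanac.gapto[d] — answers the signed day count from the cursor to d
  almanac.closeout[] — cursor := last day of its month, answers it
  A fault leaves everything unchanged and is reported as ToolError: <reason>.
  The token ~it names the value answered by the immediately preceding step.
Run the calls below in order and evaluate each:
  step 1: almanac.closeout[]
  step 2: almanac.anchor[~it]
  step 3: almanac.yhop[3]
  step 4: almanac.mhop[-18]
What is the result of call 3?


Answer: 2263-07-31

Derivation:
Act: almanac.closeout[]
Obs: 2260-07-31
Act: almanac.anchor[d=~it]
Obs: 2260-07-31
Act: almanac.yhop[n=3]
Obs: 2263-07-31
Act: almanac.mhop[n=-18]
Obs: 2262-01-31


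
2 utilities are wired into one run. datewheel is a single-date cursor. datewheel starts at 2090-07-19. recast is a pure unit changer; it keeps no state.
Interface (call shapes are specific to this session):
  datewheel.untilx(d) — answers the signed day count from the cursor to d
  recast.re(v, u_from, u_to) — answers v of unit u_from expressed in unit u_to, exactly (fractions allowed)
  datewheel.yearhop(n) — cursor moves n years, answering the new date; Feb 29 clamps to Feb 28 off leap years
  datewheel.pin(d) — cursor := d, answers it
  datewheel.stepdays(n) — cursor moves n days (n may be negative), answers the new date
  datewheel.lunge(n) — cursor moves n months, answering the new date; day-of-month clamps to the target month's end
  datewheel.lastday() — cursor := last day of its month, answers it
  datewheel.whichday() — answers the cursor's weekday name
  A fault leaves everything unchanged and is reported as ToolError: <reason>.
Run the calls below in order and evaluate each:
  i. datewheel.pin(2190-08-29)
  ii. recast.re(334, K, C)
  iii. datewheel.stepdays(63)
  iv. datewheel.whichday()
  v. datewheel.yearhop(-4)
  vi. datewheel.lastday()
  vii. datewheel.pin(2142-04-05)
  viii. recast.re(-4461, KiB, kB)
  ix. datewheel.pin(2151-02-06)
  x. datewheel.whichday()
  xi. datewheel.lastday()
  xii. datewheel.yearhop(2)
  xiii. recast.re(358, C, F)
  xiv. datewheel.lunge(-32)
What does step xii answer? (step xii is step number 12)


Answer: 2153-02-28

Derivation:
% datewheel.pin d=2190-08-29
:: 2190-08-29
% recast.re v=334 u_from=K u_to=C
:: 1217/20
% datewheel.stepdays n=63
:: 2190-10-31
% datewheel.whichday
:: Sunday
% datewheel.yearhop n=-4
:: 2186-10-31
% datewheel.lastday
:: 2186-10-31
% datewheel.pin d=2142-04-05
:: 2142-04-05
% recast.re v=-4461 u_from=KiB u_to=kB
:: -571008/125
% datewheel.pin d=2151-02-06
:: 2151-02-06
% datewheel.whichday
:: Saturday
% datewheel.lastday
:: 2151-02-28
% datewheel.yearhop n=2
:: 2153-02-28
% recast.re v=358 u_from=C u_to=F
:: 3382/5
% datewheel.lunge n=-32
:: 2150-06-28
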